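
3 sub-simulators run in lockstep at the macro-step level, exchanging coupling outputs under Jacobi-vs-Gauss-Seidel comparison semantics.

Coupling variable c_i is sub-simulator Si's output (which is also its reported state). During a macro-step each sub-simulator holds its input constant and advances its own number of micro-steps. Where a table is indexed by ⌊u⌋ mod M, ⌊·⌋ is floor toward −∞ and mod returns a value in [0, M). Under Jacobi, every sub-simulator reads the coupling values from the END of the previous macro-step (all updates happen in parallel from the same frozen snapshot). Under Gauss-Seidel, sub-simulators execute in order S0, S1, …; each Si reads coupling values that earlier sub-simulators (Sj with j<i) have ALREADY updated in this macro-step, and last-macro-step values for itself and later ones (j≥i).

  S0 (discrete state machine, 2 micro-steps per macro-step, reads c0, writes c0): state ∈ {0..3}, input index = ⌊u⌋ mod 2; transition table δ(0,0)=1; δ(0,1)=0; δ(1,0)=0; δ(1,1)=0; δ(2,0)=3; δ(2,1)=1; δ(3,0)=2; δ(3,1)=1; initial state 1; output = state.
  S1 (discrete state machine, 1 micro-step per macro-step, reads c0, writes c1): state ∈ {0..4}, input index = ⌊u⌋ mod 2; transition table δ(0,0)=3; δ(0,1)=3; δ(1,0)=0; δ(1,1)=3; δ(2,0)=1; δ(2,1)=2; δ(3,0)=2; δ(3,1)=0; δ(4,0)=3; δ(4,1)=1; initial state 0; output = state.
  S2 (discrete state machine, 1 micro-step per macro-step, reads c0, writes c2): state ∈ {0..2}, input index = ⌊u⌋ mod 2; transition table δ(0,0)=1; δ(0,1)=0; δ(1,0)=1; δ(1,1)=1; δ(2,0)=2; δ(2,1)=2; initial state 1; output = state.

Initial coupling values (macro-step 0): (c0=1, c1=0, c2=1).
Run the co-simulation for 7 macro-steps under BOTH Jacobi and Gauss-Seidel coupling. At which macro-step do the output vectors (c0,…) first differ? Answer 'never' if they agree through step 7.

[Jacobi] macro 1: S0 reads c0=1 → after 2×micro: 0; S1 reads c0=1 → after 1×micro: 3; S2 reads c0=1 → after 1×micro: 1 ⇒ (c0=0, c1=3, c2=1)
[Jacobi] macro 2: S0 reads c0=0 → after 2×micro: 0; S1 reads c0=0 → after 1×micro: 2; S2 reads c0=0 → after 1×micro: 1 ⇒ (c0=0, c1=2, c2=1)
[Jacobi] macro 3: S0 reads c0=0 → after 2×micro: 0; S1 reads c0=0 → after 1×micro: 1; S2 reads c0=0 → after 1×micro: 1 ⇒ (c0=0, c1=1, c2=1)
[Jacobi] macro 4: S0 reads c0=0 → after 2×micro: 0; S1 reads c0=0 → after 1×micro: 0; S2 reads c0=0 → after 1×micro: 1 ⇒ (c0=0, c1=0, c2=1)
[Jacobi] macro 5: S0 reads c0=0 → after 2×micro: 0; S1 reads c0=0 → after 1×micro: 3; S2 reads c0=0 → after 1×micro: 1 ⇒ (c0=0, c1=3, c2=1)
[Jacobi] macro 6: S0 reads c0=0 → after 2×micro: 0; S1 reads c0=0 → after 1×micro: 2; S2 reads c0=0 → after 1×micro: 1 ⇒ (c0=0, c1=2, c2=1)
[Jacobi] macro 7: S0 reads c0=0 → after 2×micro: 0; S1 reads c0=0 → after 1×micro: 1; S2 reads c0=0 → after 1×micro: 1 ⇒ (c0=0, c1=1, c2=1)
[Gauss-Seidel] macro 1: S0 reads c0=1 → after 2×micro: 0; S1 reads c0=0 → after 1×micro: 3; S2 reads c0=0 → after 1×micro: 1 ⇒ (c0=0, c1=3, c2=1)
[Gauss-Seidel] macro 2: S0 reads c0=0 → after 2×micro: 0; S1 reads c0=0 → after 1×micro: 2; S2 reads c0=0 → after 1×micro: 1 ⇒ (c0=0, c1=2, c2=1)
[Gauss-Seidel] macro 3: S0 reads c0=0 → after 2×micro: 0; S1 reads c0=0 → after 1×micro: 1; S2 reads c0=0 → after 1×micro: 1 ⇒ (c0=0, c1=1, c2=1)
[Gauss-Seidel] macro 4: S0 reads c0=0 → after 2×micro: 0; S1 reads c0=0 → after 1×micro: 0; S2 reads c0=0 → after 1×micro: 1 ⇒ (c0=0, c1=0, c2=1)
[Gauss-Seidel] macro 5: S0 reads c0=0 → after 2×micro: 0; S1 reads c0=0 → after 1×micro: 3; S2 reads c0=0 → after 1×micro: 1 ⇒ (c0=0, c1=3, c2=1)
[Gauss-Seidel] macro 6: S0 reads c0=0 → after 2×micro: 0; S1 reads c0=0 → after 1×micro: 2; S2 reads c0=0 → after 1×micro: 1 ⇒ (c0=0, c1=2, c2=1)
[Gauss-Seidel] macro 7: S0 reads c0=0 → after 2×micro: 0; S1 reads c0=0 → after 1×micro: 1; S2 reads c0=0 → after 1×micro: 1 ⇒ (c0=0, c1=1, c2=1)

first divergence at macro-step: never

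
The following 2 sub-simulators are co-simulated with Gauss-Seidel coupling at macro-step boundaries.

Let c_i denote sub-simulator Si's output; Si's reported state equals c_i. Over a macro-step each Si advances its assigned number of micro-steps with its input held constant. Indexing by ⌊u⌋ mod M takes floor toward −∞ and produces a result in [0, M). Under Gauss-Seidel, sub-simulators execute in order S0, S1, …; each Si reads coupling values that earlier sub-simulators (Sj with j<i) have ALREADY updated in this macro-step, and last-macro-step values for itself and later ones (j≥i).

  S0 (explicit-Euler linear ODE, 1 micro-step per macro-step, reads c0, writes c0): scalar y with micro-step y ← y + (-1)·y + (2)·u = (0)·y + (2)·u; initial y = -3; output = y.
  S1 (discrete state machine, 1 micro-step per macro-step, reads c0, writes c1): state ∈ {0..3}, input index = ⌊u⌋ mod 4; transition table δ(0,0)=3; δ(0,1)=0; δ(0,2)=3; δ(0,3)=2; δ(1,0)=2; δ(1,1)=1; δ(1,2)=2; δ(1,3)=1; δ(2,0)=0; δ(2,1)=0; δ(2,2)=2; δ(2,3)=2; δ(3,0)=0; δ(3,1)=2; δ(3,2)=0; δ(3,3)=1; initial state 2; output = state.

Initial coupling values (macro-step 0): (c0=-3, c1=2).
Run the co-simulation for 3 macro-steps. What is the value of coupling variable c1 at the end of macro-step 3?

c1 at macro-step 3 = 3

macro 1: S0 reads c0=-3 → after 1×micro: -6; S1 reads c0=-6 → after 1×micro: 2 ⇒ (c0=-6, c1=2)
macro 2: S0 reads c0=-6 → after 1×micro: -12; S1 reads c0=-12 → after 1×micro: 0 ⇒ (c0=-12, c1=0)
macro 3: S0 reads c0=-12 → after 1×micro: -24; S1 reads c0=-24 → after 1×micro: 3 ⇒ (c0=-24, c1=3)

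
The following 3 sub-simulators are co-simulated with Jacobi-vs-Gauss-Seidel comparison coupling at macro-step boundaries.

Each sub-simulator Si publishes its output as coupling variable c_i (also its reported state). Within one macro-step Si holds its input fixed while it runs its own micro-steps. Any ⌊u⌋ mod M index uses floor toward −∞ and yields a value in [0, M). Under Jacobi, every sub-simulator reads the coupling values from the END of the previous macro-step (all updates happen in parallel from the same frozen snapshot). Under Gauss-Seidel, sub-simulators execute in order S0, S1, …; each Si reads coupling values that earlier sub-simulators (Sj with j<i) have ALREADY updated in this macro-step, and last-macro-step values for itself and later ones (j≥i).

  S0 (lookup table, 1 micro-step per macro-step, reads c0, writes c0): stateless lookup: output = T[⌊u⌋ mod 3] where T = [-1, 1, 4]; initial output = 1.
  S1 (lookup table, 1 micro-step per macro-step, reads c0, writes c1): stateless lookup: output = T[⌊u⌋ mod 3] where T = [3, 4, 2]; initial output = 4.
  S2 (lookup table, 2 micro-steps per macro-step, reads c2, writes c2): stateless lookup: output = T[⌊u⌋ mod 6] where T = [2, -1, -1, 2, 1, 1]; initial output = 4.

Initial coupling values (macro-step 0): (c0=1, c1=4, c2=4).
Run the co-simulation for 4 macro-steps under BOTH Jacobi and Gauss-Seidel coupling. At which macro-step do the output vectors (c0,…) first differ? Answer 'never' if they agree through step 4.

first divergence at macro-step: never

[Jacobi] macro 1: S0 reads c0=1 → after 1×micro: 1; S1 reads c0=1 → after 1×micro: 4; S2 reads c2=4 → after 2×micro: 1 ⇒ (c0=1, c1=4, c2=1)
[Jacobi] macro 2: S0 reads c0=1 → after 1×micro: 1; S1 reads c0=1 → after 1×micro: 4; S2 reads c2=1 → after 2×micro: -1 ⇒ (c0=1, c1=4, c2=-1)
[Jacobi] macro 3: S0 reads c0=1 → after 1×micro: 1; S1 reads c0=1 → after 1×micro: 4; S2 reads c2=-1 → after 2×micro: 1 ⇒ (c0=1, c1=4, c2=1)
[Jacobi] macro 4: S0 reads c0=1 → after 1×micro: 1; S1 reads c0=1 → after 1×micro: 4; S2 reads c2=1 → after 2×micro: -1 ⇒ (c0=1, c1=4, c2=-1)
[Gauss-Seidel] macro 1: S0 reads c0=1 → after 1×micro: 1; S1 reads c0=1 → after 1×micro: 4; S2 reads c2=4 → after 2×micro: 1 ⇒ (c0=1, c1=4, c2=1)
[Gauss-Seidel] macro 2: S0 reads c0=1 → after 1×micro: 1; S1 reads c0=1 → after 1×micro: 4; S2 reads c2=1 → after 2×micro: -1 ⇒ (c0=1, c1=4, c2=-1)
[Gauss-Seidel] macro 3: S0 reads c0=1 → after 1×micro: 1; S1 reads c0=1 → after 1×micro: 4; S2 reads c2=-1 → after 2×micro: 1 ⇒ (c0=1, c1=4, c2=1)
[Gauss-Seidel] macro 4: S0 reads c0=1 → after 1×micro: 1; S1 reads c0=1 → after 1×micro: 4; S2 reads c2=1 → after 2×micro: -1 ⇒ (c0=1, c1=4, c2=-1)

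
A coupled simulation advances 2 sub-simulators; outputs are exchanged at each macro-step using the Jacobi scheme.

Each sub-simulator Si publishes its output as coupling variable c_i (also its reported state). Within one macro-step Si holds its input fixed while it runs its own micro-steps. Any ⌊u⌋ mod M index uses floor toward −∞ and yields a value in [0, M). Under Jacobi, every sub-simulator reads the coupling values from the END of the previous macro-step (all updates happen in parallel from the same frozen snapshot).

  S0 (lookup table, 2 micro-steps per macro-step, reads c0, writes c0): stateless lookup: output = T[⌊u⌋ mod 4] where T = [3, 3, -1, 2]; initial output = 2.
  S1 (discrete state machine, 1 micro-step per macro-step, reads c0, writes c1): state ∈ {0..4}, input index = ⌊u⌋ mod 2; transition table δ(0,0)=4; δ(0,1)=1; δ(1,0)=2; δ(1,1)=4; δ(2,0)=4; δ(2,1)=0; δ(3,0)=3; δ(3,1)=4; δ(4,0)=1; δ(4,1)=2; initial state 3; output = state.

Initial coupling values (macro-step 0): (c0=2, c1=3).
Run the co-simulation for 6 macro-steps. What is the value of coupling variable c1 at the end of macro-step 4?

macro 1: S0 reads c0=2 → after 2×micro: -1; S1 reads c0=2 → after 1×micro: 3 ⇒ (c0=-1, c1=3)
macro 2: S0 reads c0=-1 → after 2×micro: 2; S1 reads c0=-1 → after 1×micro: 4 ⇒ (c0=2, c1=4)
macro 3: S0 reads c0=2 → after 2×micro: -1; S1 reads c0=2 → after 1×micro: 1 ⇒ (c0=-1, c1=1)
macro 4: S0 reads c0=-1 → after 2×micro: 2; S1 reads c0=-1 → after 1×micro: 4 ⇒ (c0=2, c1=4)
macro 5: S0 reads c0=2 → after 2×micro: -1; S1 reads c0=2 → after 1×micro: 1 ⇒ (c0=-1, c1=1)
macro 6: S0 reads c0=-1 → after 2×micro: 2; S1 reads c0=-1 → after 1×micro: 4 ⇒ (c0=2, c1=4)

c1 at macro-step 4 = 4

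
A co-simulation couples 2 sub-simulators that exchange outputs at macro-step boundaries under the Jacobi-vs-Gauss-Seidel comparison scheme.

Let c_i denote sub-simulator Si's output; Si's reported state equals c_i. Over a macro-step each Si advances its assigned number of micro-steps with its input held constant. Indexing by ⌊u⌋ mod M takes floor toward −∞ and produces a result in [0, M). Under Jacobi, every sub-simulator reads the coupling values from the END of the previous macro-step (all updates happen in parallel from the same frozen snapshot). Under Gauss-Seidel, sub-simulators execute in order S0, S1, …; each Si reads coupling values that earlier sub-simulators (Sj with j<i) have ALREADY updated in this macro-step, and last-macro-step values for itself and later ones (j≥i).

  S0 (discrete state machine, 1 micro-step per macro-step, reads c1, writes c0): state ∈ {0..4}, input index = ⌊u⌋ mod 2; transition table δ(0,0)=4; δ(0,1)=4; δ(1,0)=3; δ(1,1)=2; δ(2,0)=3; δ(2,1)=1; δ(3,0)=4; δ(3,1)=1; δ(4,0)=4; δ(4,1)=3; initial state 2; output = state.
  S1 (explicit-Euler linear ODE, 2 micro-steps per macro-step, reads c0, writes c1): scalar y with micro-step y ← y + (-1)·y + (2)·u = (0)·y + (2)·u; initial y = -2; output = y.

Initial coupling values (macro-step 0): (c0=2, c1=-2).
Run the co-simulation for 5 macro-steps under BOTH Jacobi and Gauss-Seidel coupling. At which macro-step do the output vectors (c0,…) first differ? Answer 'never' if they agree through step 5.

[Jacobi] macro 1: S0 reads c1=-2 → after 1×micro: 3; S1 reads c0=2 → after 2×micro: 4 ⇒ (c0=3, c1=4)
[Jacobi] macro 2: S0 reads c1=4 → after 1×micro: 4; S1 reads c0=3 → after 2×micro: 6 ⇒ (c0=4, c1=6)
[Jacobi] macro 3: S0 reads c1=6 → after 1×micro: 4; S1 reads c0=4 → after 2×micro: 8 ⇒ (c0=4, c1=8)
[Jacobi] macro 4: S0 reads c1=8 → after 1×micro: 4; S1 reads c0=4 → after 2×micro: 8 ⇒ (c0=4, c1=8)
[Jacobi] macro 5: S0 reads c1=8 → after 1×micro: 4; S1 reads c0=4 → after 2×micro: 8 ⇒ (c0=4, c1=8)
[Gauss-Seidel] macro 1: S0 reads c1=-2 → after 1×micro: 3; S1 reads c0=3 → after 2×micro: 6 ⇒ (c0=3, c1=6)
[Gauss-Seidel] macro 2: S0 reads c1=6 → after 1×micro: 4; S1 reads c0=4 → after 2×micro: 8 ⇒ (c0=4, c1=8)
[Gauss-Seidel] macro 3: S0 reads c1=8 → after 1×micro: 4; S1 reads c0=4 → after 2×micro: 8 ⇒ (c0=4, c1=8)
[Gauss-Seidel] macro 4: S0 reads c1=8 → after 1×micro: 4; S1 reads c0=4 → after 2×micro: 8 ⇒ (c0=4, c1=8)
[Gauss-Seidel] macro 5: S0 reads c1=8 → after 1×micro: 4; S1 reads c0=4 → after 2×micro: 8 ⇒ (c0=4, c1=8)

first divergence at macro-step: 1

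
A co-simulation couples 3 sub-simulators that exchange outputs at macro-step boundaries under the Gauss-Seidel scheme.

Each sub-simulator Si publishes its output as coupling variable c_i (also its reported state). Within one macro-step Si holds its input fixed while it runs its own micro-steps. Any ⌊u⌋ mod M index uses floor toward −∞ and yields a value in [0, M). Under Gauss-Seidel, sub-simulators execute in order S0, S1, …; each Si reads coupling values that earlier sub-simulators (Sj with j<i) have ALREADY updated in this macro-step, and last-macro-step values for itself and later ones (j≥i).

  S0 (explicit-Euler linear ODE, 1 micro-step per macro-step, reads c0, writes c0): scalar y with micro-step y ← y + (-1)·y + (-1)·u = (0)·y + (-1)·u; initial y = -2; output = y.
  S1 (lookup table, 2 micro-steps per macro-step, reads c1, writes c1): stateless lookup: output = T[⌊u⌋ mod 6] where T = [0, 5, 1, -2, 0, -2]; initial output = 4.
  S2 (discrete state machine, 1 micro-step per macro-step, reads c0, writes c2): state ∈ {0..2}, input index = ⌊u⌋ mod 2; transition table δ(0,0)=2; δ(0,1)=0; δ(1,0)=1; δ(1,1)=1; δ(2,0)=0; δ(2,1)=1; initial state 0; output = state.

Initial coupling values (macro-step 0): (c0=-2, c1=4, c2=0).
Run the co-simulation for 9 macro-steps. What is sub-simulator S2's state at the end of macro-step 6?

macro 1: S0 reads c0=-2 → after 1×micro: 2; S1 reads c1=4 → after 2×micro: 0; S2 reads c0=2 → after 1×micro: 2 ⇒ (c0=2, c1=0, c2=2)
macro 2: S0 reads c0=2 → after 1×micro: -2; S1 reads c1=0 → after 2×micro: 0; S2 reads c0=-2 → after 1×micro: 0 ⇒ (c0=-2, c1=0, c2=0)
macro 3: S0 reads c0=-2 → after 1×micro: 2; S1 reads c1=0 → after 2×micro: 0; S2 reads c0=2 → after 1×micro: 2 ⇒ (c0=2, c1=0, c2=2)
macro 4: S0 reads c0=2 → after 1×micro: -2; S1 reads c1=0 → after 2×micro: 0; S2 reads c0=-2 → after 1×micro: 0 ⇒ (c0=-2, c1=0, c2=0)
macro 5: S0 reads c0=-2 → after 1×micro: 2; S1 reads c1=0 → after 2×micro: 0; S2 reads c0=2 → after 1×micro: 2 ⇒ (c0=2, c1=0, c2=2)
macro 6: S0 reads c0=2 → after 1×micro: -2; S1 reads c1=0 → after 2×micro: 0; S2 reads c0=-2 → after 1×micro: 0 ⇒ (c0=-2, c1=0, c2=0)
macro 7: S0 reads c0=-2 → after 1×micro: 2; S1 reads c1=0 → after 2×micro: 0; S2 reads c0=2 → after 1×micro: 2 ⇒ (c0=2, c1=0, c2=2)
macro 8: S0 reads c0=2 → after 1×micro: -2; S1 reads c1=0 → after 2×micro: 0; S2 reads c0=-2 → after 1×micro: 0 ⇒ (c0=-2, c1=0, c2=0)
macro 9: S0 reads c0=-2 → after 1×micro: 2; S1 reads c1=0 → after 2×micro: 0; S2 reads c0=2 → after 1×micro: 2 ⇒ (c0=2, c1=0, c2=2)

S2 state at macro-step 6 = 0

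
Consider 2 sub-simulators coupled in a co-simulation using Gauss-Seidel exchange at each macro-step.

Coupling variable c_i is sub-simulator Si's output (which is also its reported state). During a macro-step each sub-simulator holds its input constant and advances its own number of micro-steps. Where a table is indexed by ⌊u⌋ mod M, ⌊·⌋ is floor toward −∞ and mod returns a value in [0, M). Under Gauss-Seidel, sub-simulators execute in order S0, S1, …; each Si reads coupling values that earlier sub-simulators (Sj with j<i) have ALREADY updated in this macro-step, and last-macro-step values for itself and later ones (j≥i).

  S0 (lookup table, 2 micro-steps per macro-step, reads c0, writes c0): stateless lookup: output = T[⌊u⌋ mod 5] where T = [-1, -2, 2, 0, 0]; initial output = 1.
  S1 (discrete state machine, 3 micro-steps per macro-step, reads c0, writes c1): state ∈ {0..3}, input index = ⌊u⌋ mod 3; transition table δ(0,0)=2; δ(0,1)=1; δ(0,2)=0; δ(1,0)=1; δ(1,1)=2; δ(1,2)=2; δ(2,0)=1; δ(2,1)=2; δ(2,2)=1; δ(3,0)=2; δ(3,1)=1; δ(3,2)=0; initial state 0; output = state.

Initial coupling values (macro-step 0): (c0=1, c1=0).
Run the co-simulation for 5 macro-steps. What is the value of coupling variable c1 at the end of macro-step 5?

c1 at macro-step 5 = 2

macro 1: S0 reads c0=1 → after 2×micro: -2; S1 reads c0=-2 → after 3×micro: 2 ⇒ (c0=-2, c1=2)
macro 2: S0 reads c0=-2 → after 2×micro: 0; S1 reads c0=0 → after 3×micro: 1 ⇒ (c0=0, c1=1)
macro 3: S0 reads c0=0 → after 2×micro: -1; S1 reads c0=-1 → after 3×micro: 2 ⇒ (c0=-1, c1=2)
macro 4: S0 reads c0=-1 → after 2×micro: 0; S1 reads c0=0 → after 3×micro: 1 ⇒ (c0=0, c1=1)
macro 5: S0 reads c0=0 → after 2×micro: -1; S1 reads c0=-1 → after 3×micro: 2 ⇒ (c0=-1, c1=2)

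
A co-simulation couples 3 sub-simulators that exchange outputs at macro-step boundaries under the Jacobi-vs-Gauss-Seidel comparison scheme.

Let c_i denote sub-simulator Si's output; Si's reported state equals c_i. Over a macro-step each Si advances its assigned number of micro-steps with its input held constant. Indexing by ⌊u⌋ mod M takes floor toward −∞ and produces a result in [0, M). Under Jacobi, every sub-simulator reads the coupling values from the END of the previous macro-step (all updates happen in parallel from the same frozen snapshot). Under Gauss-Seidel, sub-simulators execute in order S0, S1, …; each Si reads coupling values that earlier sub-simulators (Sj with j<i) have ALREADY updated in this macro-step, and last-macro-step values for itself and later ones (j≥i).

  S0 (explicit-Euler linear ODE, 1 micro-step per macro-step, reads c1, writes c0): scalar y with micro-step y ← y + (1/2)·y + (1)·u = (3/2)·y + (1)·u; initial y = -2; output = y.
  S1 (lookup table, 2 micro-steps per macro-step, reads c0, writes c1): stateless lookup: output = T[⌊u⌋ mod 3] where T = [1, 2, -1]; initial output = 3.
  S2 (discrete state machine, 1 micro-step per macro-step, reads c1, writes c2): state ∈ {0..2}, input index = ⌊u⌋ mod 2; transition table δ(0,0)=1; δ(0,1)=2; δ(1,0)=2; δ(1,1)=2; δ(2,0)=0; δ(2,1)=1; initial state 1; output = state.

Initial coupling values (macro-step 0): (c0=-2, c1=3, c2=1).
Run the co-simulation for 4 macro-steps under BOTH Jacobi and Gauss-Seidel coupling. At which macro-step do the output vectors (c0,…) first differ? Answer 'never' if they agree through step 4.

[Jacobi] macro 1: S0 reads c1=3 → after 1×micro: 0; S1 reads c0=-2 → after 2×micro: 2; S2 reads c1=3 → after 1×micro: 2 ⇒ (c0=0, c1=2, c2=2)
[Jacobi] macro 2: S0 reads c1=2 → after 1×micro: 2; S1 reads c0=0 → after 2×micro: 1; S2 reads c1=2 → after 1×micro: 0 ⇒ (c0=2, c1=1, c2=0)
[Jacobi] macro 3: S0 reads c1=1 → after 1×micro: 4; S1 reads c0=2 → after 2×micro: -1; S2 reads c1=1 → after 1×micro: 2 ⇒ (c0=4, c1=-1, c2=2)
[Jacobi] macro 4: S0 reads c1=-1 → after 1×micro: 5; S1 reads c0=4 → after 2×micro: 2; S2 reads c1=-1 → after 1×micro: 1 ⇒ (c0=5, c1=2, c2=1)
[Gauss-Seidel] macro 1: S0 reads c1=3 → after 1×micro: 0; S1 reads c0=0 → after 2×micro: 1; S2 reads c1=1 → after 1×micro: 2 ⇒ (c0=0, c1=1, c2=2)
[Gauss-Seidel] macro 2: S0 reads c1=1 → after 1×micro: 1; S1 reads c0=1 → after 2×micro: 2; S2 reads c1=2 → after 1×micro: 0 ⇒ (c0=1, c1=2, c2=0)
[Gauss-Seidel] macro 3: S0 reads c1=2 → after 1×micro: 7/2; S1 reads c0=7/2 → after 2×micro: 1; S2 reads c1=1 → after 1×micro: 2 ⇒ (c0=7/2, c1=1, c2=2)
[Gauss-Seidel] macro 4: S0 reads c1=1 → after 1×micro: 25/4; S1 reads c0=25/4 → after 2×micro: 1; S2 reads c1=1 → after 1×micro: 1 ⇒ (c0=25/4, c1=1, c2=1)

first divergence at macro-step: 1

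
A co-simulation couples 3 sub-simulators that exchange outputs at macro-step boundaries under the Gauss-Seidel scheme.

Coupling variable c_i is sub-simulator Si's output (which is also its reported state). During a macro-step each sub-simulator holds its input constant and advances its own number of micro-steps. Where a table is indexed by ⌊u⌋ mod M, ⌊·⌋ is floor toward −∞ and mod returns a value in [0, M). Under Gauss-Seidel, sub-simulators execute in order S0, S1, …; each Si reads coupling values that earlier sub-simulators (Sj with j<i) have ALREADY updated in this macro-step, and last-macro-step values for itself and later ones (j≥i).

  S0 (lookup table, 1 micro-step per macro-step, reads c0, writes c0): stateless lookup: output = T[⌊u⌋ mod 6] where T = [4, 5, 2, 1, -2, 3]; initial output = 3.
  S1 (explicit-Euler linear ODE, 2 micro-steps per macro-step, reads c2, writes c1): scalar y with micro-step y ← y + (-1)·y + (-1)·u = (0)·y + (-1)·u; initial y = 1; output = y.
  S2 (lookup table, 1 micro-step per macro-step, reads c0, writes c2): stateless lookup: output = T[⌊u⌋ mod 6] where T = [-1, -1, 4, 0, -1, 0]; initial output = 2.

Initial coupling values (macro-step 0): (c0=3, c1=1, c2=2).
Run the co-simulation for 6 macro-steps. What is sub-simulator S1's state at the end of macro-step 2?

macro 1: S0 reads c0=3 → after 1×micro: 1; S1 reads c2=2 → after 2×micro: -2; S2 reads c0=1 → after 1×micro: -1 ⇒ (c0=1, c1=-2, c2=-1)
macro 2: S0 reads c0=1 → after 1×micro: 5; S1 reads c2=-1 → after 2×micro: 1; S2 reads c0=5 → after 1×micro: 0 ⇒ (c0=5, c1=1, c2=0)
macro 3: S0 reads c0=5 → after 1×micro: 3; S1 reads c2=0 → after 2×micro: 0; S2 reads c0=3 → after 1×micro: 0 ⇒ (c0=3, c1=0, c2=0)
macro 4: S0 reads c0=3 → after 1×micro: 1; S1 reads c2=0 → after 2×micro: 0; S2 reads c0=1 → after 1×micro: -1 ⇒ (c0=1, c1=0, c2=-1)
macro 5: S0 reads c0=1 → after 1×micro: 5; S1 reads c2=-1 → after 2×micro: 1; S2 reads c0=5 → after 1×micro: 0 ⇒ (c0=5, c1=1, c2=0)
macro 6: S0 reads c0=5 → after 1×micro: 3; S1 reads c2=0 → after 2×micro: 0; S2 reads c0=3 → after 1×micro: 0 ⇒ (c0=3, c1=0, c2=0)

S1 state at macro-step 2 = 1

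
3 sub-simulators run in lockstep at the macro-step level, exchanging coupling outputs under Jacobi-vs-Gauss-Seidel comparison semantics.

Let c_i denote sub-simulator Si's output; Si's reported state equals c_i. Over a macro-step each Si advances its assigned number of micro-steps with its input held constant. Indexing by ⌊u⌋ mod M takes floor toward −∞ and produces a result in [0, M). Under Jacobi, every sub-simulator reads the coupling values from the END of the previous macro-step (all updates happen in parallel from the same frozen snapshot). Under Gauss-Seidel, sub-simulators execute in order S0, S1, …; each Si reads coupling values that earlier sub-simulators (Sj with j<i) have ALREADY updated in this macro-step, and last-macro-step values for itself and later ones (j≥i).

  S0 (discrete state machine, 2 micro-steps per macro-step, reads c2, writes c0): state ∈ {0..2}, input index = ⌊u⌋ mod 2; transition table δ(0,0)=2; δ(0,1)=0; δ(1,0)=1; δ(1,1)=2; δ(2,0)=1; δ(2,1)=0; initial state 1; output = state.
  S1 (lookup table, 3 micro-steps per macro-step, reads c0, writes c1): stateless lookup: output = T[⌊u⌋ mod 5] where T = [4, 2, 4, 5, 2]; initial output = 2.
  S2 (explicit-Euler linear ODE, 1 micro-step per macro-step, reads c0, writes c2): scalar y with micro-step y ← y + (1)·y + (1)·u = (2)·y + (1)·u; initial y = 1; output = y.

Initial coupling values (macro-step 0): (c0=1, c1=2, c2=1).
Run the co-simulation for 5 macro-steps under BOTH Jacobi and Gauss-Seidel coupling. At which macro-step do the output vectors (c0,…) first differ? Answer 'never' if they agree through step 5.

first divergence at macro-step: 1

[Jacobi] macro 1: S0 reads c2=1 → after 2×micro: 0; S1 reads c0=1 → after 3×micro: 2; S2 reads c0=1 → after 1×micro: 3 ⇒ (c0=0, c1=2, c2=3)
[Jacobi] macro 2: S0 reads c2=3 → after 2×micro: 0; S1 reads c0=0 → after 3×micro: 4; S2 reads c0=0 → after 1×micro: 6 ⇒ (c0=0, c1=4, c2=6)
[Jacobi] macro 3: S0 reads c2=6 → after 2×micro: 1; S1 reads c0=0 → after 3×micro: 4; S2 reads c0=0 → after 1×micro: 12 ⇒ (c0=1, c1=4, c2=12)
[Jacobi] macro 4: S0 reads c2=12 → after 2×micro: 1; S1 reads c0=1 → after 3×micro: 2; S2 reads c0=1 → after 1×micro: 25 ⇒ (c0=1, c1=2, c2=25)
[Jacobi] macro 5: S0 reads c2=25 → after 2×micro: 0; S1 reads c0=1 → after 3×micro: 2; S2 reads c0=1 → after 1×micro: 51 ⇒ (c0=0, c1=2, c2=51)
[Gauss-Seidel] macro 1: S0 reads c2=1 → after 2×micro: 0; S1 reads c0=0 → after 3×micro: 4; S2 reads c0=0 → after 1×micro: 2 ⇒ (c0=0, c1=4, c2=2)
[Gauss-Seidel] macro 2: S0 reads c2=2 → after 2×micro: 1; S1 reads c0=1 → after 3×micro: 2; S2 reads c0=1 → after 1×micro: 5 ⇒ (c0=1, c1=2, c2=5)
[Gauss-Seidel] macro 3: S0 reads c2=5 → after 2×micro: 0; S1 reads c0=0 → after 3×micro: 4; S2 reads c0=0 → after 1×micro: 10 ⇒ (c0=0, c1=4, c2=10)
[Gauss-Seidel] macro 4: S0 reads c2=10 → after 2×micro: 1; S1 reads c0=1 → after 3×micro: 2; S2 reads c0=1 → after 1×micro: 21 ⇒ (c0=1, c1=2, c2=21)
[Gauss-Seidel] macro 5: S0 reads c2=21 → after 2×micro: 0; S1 reads c0=0 → after 3×micro: 4; S2 reads c0=0 → after 1×micro: 42 ⇒ (c0=0, c1=4, c2=42)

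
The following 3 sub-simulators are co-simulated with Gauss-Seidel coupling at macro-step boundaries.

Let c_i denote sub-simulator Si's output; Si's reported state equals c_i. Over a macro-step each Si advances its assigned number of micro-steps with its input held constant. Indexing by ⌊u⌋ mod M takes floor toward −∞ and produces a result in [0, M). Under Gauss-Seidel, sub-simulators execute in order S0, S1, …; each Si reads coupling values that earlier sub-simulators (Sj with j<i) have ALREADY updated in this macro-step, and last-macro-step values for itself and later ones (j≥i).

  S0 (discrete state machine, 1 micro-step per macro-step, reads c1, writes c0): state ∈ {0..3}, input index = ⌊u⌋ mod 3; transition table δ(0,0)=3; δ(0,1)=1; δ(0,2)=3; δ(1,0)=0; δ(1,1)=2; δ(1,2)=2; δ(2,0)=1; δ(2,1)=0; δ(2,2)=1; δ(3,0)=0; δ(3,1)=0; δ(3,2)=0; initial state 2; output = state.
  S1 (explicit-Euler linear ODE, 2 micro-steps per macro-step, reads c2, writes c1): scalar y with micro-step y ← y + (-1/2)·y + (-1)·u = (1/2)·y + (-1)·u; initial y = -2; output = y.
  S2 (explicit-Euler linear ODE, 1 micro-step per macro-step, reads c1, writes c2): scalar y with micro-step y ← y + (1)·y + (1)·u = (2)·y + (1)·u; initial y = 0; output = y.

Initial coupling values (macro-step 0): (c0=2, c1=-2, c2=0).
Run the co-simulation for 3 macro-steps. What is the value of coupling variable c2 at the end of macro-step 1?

macro 1: S0 reads c1=-2 → after 1×micro: 0; S1 reads c2=0 → after 2×micro: -1/2; S2 reads c1=-1/2 → after 1×micro: -1/2 ⇒ (c0=0, c1=-1/2, c2=-1/2)
macro 2: S0 reads c1=-1/2 → after 1×micro: 3; S1 reads c2=-1/2 → after 2×micro: 5/8; S2 reads c1=5/8 → after 1×micro: -3/8 ⇒ (c0=3, c1=5/8, c2=-3/8)
macro 3: S0 reads c1=5/8 → after 1×micro: 0; S1 reads c2=-3/8 → after 2×micro: 23/32; S2 reads c1=23/32 → after 1×micro: -1/32 ⇒ (c0=0, c1=23/32, c2=-1/32)

c2 at macro-step 1 = -1/2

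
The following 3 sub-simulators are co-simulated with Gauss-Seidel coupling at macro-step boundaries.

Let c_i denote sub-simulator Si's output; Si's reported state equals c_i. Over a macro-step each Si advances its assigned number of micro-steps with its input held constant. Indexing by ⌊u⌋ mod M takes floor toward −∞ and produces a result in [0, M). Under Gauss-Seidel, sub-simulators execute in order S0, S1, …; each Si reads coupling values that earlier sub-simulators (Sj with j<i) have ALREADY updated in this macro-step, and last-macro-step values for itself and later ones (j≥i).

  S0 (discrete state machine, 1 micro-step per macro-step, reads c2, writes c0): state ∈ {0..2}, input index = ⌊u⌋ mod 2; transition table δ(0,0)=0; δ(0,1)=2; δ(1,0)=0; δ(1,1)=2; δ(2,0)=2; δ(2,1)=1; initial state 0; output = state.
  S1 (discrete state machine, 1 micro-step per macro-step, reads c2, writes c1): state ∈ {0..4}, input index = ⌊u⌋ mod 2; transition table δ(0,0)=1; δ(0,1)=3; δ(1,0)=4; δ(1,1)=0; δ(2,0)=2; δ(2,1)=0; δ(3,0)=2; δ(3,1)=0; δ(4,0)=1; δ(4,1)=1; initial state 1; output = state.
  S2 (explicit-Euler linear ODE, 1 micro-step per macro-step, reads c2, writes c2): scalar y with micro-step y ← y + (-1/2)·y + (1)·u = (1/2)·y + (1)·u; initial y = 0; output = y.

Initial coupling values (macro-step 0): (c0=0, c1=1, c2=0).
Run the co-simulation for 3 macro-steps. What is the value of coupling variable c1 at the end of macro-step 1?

c1 at macro-step 1 = 4

macro 1: S0 reads c2=0 → after 1×micro: 0; S1 reads c2=0 → after 1×micro: 4; S2 reads c2=0 → after 1×micro: 0 ⇒ (c0=0, c1=4, c2=0)
macro 2: S0 reads c2=0 → after 1×micro: 0; S1 reads c2=0 → after 1×micro: 1; S2 reads c2=0 → after 1×micro: 0 ⇒ (c0=0, c1=1, c2=0)
macro 3: S0 reads c2=0 → after 1×micro: 0; S1 reads c2=0 → after 1×micro: 4; S2 reads c2=0 → after 1×micro: 0 ⇒ (c0=0, c1=4, c2=0)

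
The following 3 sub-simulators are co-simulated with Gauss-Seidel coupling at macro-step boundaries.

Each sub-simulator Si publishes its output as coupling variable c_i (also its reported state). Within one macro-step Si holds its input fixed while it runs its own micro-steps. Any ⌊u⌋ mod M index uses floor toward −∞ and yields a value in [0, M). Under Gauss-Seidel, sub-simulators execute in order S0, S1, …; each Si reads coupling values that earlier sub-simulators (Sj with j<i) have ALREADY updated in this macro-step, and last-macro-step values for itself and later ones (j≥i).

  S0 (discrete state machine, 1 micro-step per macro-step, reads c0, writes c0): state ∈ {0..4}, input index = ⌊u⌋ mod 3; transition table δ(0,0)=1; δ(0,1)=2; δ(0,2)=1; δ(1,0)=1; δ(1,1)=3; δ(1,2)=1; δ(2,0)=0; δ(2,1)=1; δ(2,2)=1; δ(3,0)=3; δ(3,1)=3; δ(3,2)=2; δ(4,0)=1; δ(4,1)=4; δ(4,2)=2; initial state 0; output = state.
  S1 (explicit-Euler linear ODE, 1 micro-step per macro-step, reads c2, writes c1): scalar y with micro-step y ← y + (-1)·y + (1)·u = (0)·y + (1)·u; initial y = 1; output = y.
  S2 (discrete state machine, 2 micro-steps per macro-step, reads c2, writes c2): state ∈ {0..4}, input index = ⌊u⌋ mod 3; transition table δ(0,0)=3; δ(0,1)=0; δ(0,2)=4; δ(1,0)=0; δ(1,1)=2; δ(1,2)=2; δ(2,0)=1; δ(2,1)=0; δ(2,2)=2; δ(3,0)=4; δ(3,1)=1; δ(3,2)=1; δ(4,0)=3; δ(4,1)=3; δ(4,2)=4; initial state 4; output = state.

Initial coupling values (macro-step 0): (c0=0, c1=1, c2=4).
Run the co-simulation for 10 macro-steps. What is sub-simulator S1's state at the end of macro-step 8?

S1 state at macro-step 8 = 1

macro 1: S0 reads c0=0 → after 1×micro: 1; S1 reads c2=4 → after 1×micro: 4; S2 reads c2=4 → after 2×micro: 1 ⇒ (c0=1, c1=4, c2=1)
macro 2: S0 reads c0=1 → after 1×micro: 3; S1 reads c2=1 → after 1×micro: 1; S2 reads c2=1 → after 2×micro: 0 ⇒ (c0=3, c1=1, c2=0)
macro 3: S0 reads c0=3 → after 1×micro: 3; S1 reads c2=0 → after 1×micro: 0; S2 reads c2=0 → after 2×micro: 4 ⇒ (c0=3, c1=0, c2=4)
macro 4: S0 reads c0=3 → after 1×micro: 3; S1 reads c2=4 → after 1×micro: 4; S2 reads c2=4 → after 2×micro: 1 ⇒ (c0=3, c1=4, c2=1)
macro 5: S0 reads c0=3 → after 1×micro: 3; S1 reads c2=1 → after 1×micro: 1; S2 reads c2=1 → after 2×micro: 0 ⇒ (c0=3, c1=1, c2=0)
macro 6: S0 reads c0=3 → after 1×micro: 3; S1 reads c2=0 → after 1×micro: 0; S2 reads c2=0 → after 2×micro: 4 ⇒ (c0=3, c1=0, c2=4)
macro 7: S0 reads c0=3 → after 1×micro: 3; S1 reads c2=4 → after 1×micro: 4; S2 reads c2=4 → after 2×micro: 1 ⇒ (c0=3, c1=4, c2=1)
macro 8: S0 reads c0=3 → after 1×micro: 3; S1 reads c2=1 → after 1×micro: 1; S2 reads c2=1 → after 2×micro: 0 ⇒ (c0=3, c1=1, c2=0)
macro 9: S0 reads c0=3 → after 1×micro: 3; S1 reads c2=0 → after 1×micro: 0; S2 reads c2=0 → after 2×micro: 4 ⇒ (c0=3, c1=0, c2=4)
macro 10: S0 reads c0=3 → after 1×micro: 3; S1 reads c2=4 → after 1×micro: 4; S2 reads c2=4 → after 2×micro: 1 ⇒ (c0=3, c1=4, c2=1)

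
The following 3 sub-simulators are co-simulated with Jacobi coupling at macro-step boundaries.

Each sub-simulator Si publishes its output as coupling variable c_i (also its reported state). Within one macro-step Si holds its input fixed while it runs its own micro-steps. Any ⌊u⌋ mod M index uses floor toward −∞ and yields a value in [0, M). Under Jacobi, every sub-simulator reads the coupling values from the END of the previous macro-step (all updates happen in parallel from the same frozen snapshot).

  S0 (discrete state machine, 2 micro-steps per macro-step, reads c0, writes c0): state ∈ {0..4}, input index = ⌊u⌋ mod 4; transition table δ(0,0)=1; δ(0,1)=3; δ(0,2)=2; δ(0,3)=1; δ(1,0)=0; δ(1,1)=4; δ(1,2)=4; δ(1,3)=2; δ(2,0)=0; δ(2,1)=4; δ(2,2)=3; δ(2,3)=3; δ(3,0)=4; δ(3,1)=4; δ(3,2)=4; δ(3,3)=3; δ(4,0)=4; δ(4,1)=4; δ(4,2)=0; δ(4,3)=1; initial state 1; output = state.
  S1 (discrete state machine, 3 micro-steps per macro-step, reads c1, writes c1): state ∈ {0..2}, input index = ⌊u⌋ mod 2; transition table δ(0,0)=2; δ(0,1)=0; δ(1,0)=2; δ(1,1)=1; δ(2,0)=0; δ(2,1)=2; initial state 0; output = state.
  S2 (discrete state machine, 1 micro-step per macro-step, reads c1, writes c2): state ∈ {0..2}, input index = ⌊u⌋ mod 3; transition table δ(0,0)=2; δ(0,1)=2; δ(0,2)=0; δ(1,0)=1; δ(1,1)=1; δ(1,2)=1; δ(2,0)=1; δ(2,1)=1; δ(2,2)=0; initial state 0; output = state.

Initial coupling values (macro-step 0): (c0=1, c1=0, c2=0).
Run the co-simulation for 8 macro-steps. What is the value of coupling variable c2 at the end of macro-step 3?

macro 1: S0 reads c0=1 → after 2×micro: 4; S1 reads c1=0 → after 3×micro: 2; S2 reads c1=0 → after 1×micro: 2 ⇒ (c0=4, c1=2, c2=2)
macro 2: S0 reads c0=4 → after 2×micro: 4; S1 reads c1=2 → after 3×micro: 0; S2 reads c1=2 → after 1×micro: 0 ⇒ (c0=4, c1=0, c2=0)
macro 3: S0 reads c0=4 → after 2×micro: 4; S1 reads c1=0 → after 3×micro: 2; S2 reads c1=0 → after 1×micro: 2 ⇒ (c0=4, c1=2, c2=2)
macro 4: S0 reads c0=4 → after 2×micro: 4; S1 reads c1=2 → after 3×micro: 0; S2 reads c1=2 → after 1×micro: 0 ⇒ (c0=4, c1=0, c2=0)
macro 5: S0 reads c0=4 → after 2×micro: 4; S1 reads c1=0 → after 3×micro: 2; S2 reads c1=0 → after 1×micro: 2 ⇒ (c0=4, c1=2, c2=2)
macro 6: S0 reads c0=4 → after 2×micro: 4; S1 reads c1=2 → after 3×micro: 0; S2 reads c1=2 → after 1×micro: 0 ⇒ (c0=4, c1=0, c2=0)
macro 7: S0 reads c0=4 → after 2×micro: 4; S1 reads c1=0 → after 3×micro: 2; S2 reads c1=0 → after 1×micro: 2 ⇒ (c0=4, c1=2, c2=2)
macro 8: S0 reads c0=4 → after 2×micro: 4; S1 reads c1=2 → after 3×micro: 0; S2 reads c1=2 → after 1×micro: 0 ⇒ (c0=4, c1=0, c2=0)

c2 at macro-step 3 = 2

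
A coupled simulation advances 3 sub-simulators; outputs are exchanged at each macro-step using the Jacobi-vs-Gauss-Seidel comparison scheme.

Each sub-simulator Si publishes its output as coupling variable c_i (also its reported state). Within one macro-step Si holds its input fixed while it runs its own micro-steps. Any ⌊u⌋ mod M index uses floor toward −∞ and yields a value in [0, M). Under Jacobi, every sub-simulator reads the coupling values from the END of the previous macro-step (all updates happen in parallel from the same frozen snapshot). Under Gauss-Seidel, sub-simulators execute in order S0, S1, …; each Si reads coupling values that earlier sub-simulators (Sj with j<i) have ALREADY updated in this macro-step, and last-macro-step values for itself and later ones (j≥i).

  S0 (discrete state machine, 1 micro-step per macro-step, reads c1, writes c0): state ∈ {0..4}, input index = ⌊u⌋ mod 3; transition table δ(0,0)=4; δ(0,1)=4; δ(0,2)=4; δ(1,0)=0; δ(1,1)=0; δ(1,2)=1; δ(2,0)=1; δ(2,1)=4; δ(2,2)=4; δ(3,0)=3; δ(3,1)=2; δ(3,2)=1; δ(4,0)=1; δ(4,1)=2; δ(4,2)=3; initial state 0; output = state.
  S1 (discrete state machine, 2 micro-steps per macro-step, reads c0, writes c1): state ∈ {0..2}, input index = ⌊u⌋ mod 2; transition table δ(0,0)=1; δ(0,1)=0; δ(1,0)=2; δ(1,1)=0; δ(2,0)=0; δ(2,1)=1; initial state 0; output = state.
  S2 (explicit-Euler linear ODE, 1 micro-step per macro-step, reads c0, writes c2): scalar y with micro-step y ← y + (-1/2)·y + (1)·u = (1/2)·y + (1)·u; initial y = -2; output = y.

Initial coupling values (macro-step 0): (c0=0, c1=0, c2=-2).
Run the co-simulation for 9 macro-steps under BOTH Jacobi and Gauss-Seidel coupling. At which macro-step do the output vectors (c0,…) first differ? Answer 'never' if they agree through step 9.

first divergence at macro-step: 1

[Jacobi] macro 1: S0 reads c1=0 → after 1×micro: 4; S1 reads c0=0 → after 2×micro: 2; S2 reads c0=0 → after 1×micro: -1 ⇒ (c0=4, c1=2, c2=-1)
[Jacobi] macro 2: S0 reads c1=2 → after 1×micro: 3; S1 reads c0=4 → after 2×micro: 1; S2 reads c0=4 → after 1×micro: 7/2 ⇒ (c0=3, c1=1, c2=7/2)
[Jacobi] macro 3: S0 reads c1=1 → after 1×micro: 2; S1 reads c0=3 → after 2×micro: 0; S2 reads c0=3 → after 1×micro: 19/4 ⇒ (c0=2, c1=0, c2=19/4)
[Jacobi] macro 4: S0 reads c1=0 → after 1×micro: 1; S1 reads c0=2 → after 2×micro: 2; S2 reads c0=2 → after 1×micro: 35/8 ⇒ (c0=1, c1=2, c2=35/8)
[Jacobi] macro 5: S0 reads c1=2 → after 1×micro: 1; S1 reads c0=1 → after 2×micro: 0; S2 reads c0=1 → after 1×micro: 51/16 ⇒ (c0=1, c1=0, c2=51/16)
[Jacobi] macro 6: S0 reads c1=0 → after 1×micro: 0; S1 reads c0=1 → after 2×micro: 0; S2 reads c0=1 → after 1×micro: 83/32 ⇒ (c0=0, c1=0, c2=83/32)
[Jacobi] macro 7: S0 reads c1=0 → after 1×micro: 4; S1 reads c0=0 → after 2×micro: 2; S2 reads c0=0 → after 1×micro: 83/64 ⇒ (c0=4, c1=2, c2=83/64)
[Jacobi] macro 8: S0 reads c1=2 → after 1×micro: 3; S1 reads c0=4 → after 2×micro: 1; S2 reads c0=4 → after 1×micro: 595/128 ⇒ (c0=3, c1=1, c2=595/128)
[Jacobi] macro 9: S0 reads c1=1 → after 1×micro: 2; S1 reads c0=3 → after 2×micro: 0; S2 reads c0=3 → after 1×micro: 1363/256 ⇒ (c0=2, c1=0, c2=1363/256)
[Gauss-Seidel] macro 1: S0 reads c1=0 → after 1×micro: 4; S1 reads c0=4 → after 2×micro: 2; S2 reads c0=4 → after 1×micro: 3 ⇒ (c0=4, c1=2, c2=3)
[Gauss-Seidel] macro 2: S0 reads c1=2 → after 1×micro: 3; S1 reads c0=3 → after 2×micro: 0; S2 reads c0=3 → after 1×micro: 9/2 ⇒ (c0=3, c1=0, c2=9/2)
[Gauss-Seidel] macro 3: S0 reads c1=0 → after 1×micro: 3; S1 reads c0=3 → after 2×micro: 0; S2 reads c0=3 → after 1×micro: 21/4 ⇒ (c0=3, c1=0, c2=21/4)
[Gauss-Seidel] macro 4: S0 reads c1=0 → after 1×micro: 3; S1 reads c0=3 → after 2×micro: 0; S2 reads c0=3 → after 1×micro: 45/8 ⇒ (c0=3, c1=0, c2=45/8)
[Gauss-Seidel] macro 5: S0 reads c1=0 → after 1×micro: 3; S1 reads c0=3 → after 2×micro: 0; S2 reads c0=3 → after 1×micro: 93/16 ⇒ (c0=3, c1=0, c2=93/16)
[Gauss-Seidel] macro 6: S0 reads c1=0 → after 1×micro: 3; S1 reads c0=3 → after 2×micro: 0; S2 reads c0=3 → after 1×micro: 189/32 ⇒ (c0=3, c1=0, c2=189/32)
[Gauss-Seidel] macro 7: S0 reads c1=0 → after 1×micro: 3; S1 reads c0=3 → after 2×micro: 0; S2 reads c0=3 → after 1×micro: 381/64 ⇒ (c0=3, c1=0, c2=381/64)
[Gauss-Seidel] macro 8: S0 reads c1=0 → after 1×micro: 3; S1 reads c0=3 → after 2×micro: 0; S2 reads c0=3 → after 1×micro: 765/128 ⇒ (c0=3, c1=0, c2=765/128)
[Gauss-Seidel] macro 9: S0 reads c1=0 → after 1×micro: 3; S1 reads c0=3 → after 2×micro: 0; S2 reads c0=3 → after 1×micro: 1533/256 ⇒ (c0=3, c1=0, c2=1533/256)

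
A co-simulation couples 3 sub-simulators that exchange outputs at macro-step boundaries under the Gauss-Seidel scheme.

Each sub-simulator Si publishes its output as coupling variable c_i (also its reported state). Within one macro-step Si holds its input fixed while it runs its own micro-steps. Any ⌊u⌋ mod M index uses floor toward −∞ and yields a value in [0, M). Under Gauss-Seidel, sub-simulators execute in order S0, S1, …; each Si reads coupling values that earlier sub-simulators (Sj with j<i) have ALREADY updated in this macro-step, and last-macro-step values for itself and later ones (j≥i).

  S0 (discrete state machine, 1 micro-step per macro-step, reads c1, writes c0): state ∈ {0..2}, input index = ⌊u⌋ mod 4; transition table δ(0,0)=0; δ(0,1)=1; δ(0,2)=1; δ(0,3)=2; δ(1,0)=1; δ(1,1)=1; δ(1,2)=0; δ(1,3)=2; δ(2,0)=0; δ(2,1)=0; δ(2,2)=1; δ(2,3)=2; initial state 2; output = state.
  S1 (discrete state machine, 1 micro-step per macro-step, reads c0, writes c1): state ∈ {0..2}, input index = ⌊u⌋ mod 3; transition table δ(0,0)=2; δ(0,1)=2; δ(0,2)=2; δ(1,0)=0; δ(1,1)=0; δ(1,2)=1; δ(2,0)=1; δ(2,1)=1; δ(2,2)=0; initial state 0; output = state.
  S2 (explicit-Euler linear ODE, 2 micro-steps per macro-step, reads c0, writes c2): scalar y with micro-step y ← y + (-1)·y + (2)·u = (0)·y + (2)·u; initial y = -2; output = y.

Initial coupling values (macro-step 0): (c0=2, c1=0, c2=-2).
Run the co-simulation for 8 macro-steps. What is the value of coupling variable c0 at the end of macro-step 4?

c0 at macro-step 4 = 1

macro 1: S0 reads c1=0 → after 1×micro: 0; S1 reads c0=0 → after 1×micro: 2; S2 reads c0=0 → after 2×micro: 0 ⇒ (c0=0, c1=2, c2=0)
macro 2: S0 reads c1=2 → after 1×micro: 1; S1 reads c0=1 → after 1×micro: 1; S2 reads c0=1 → after 2×micro: 2 ⇒ (c0=1, c1=1, c2=2)
macro 3: S0 reads c1=1 → after 1×micro: 1; S1 reads c0=1 → after 1×micro: 0; S2 reads c0=1 → after 2×micro: 2 ⇒ (c0=1, c1=0, c2=2)
macro 4: S0 reads c1=0 → after 1×micro: 1; S1 reads c0=1 → after 1×micro: 2; S2 reads c0=1 → after 2×micro: 2 ⇒ (c0=1, c1=2, c2=2)
macro 5: S0 reads c1=2 → after 1×micro: 0; S1 reads c0=0 → after 1×micro: 1; S2 reads c0=0 → after 2×micro: 0 ⇒ (c0=0, c1=1, c2=0)
macro 6: S0 reads c1=1 → after 1×micro: 1; S1 reads c0=1 → after 1×micro: 0; S2 reads c0=1 → after 2×micro: 2 ⇒ (c0=1, c1=0, c2=2)
macro 7: S0 reads c1=0 → after 1×micro: 1; S1 reads c0=1 → after 1×micro: 2; S2 reads c0=1 → after 2×micro: 2 ⇒ (c0=1, c1=2, c2=2)
macro 8: S0 reads c1=2 → after 1×micro: 0; S1 reads c0=0 → after 1×micro: 1; S2 reads c0=0 → after 2×micro: 0 ⇒ (c0=0, c1=1, c2=0)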